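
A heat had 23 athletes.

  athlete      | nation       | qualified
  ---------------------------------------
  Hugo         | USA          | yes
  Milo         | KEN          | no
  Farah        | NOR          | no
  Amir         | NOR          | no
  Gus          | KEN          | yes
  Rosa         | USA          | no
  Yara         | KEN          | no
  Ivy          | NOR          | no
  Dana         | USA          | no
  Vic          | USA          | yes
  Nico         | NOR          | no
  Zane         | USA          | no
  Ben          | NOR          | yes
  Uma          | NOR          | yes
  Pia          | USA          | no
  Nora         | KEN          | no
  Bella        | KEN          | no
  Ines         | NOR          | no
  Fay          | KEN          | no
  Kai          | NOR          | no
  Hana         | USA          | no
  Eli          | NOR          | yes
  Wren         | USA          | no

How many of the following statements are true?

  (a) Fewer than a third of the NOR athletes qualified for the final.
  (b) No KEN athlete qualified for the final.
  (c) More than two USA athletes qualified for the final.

0

(a) NOR: |A| = 9, |A ∩ B| = 3; needs |A ∩ B| / |A| < 1/3 — false.
(b) KEN: |A| = 6, |A ∩ B| = 1; needs A ∩ B = ∅ (|A ∩ B| = 0) — false.
(c) USA: |A| = 8, |A ∩ B| = 2; needs |A ∩ B| > 2 — false.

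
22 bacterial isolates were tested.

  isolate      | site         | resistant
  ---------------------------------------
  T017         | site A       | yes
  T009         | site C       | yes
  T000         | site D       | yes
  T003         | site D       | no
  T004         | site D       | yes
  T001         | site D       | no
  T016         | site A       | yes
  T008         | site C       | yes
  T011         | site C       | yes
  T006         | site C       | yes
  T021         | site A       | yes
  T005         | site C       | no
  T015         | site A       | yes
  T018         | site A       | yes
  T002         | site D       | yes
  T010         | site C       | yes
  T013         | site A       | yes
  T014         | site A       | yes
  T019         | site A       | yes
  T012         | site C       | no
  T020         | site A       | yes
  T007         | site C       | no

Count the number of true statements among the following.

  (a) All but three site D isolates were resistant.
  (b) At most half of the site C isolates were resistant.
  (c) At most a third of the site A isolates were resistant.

0

(a) site D: |A| = 5, |A ∩ B| = 3; needs |A ∖ B| = 3 — false.
(b) site C: |A| = 8, |A ∩ B| = 5; needs |A ∩ B| ≤ |A ∖ B| — false.
(c) site A: |A| = 9, |A ∩ B| = 9; needs |A ∩ B| / |A| ≤ 1/3 — false.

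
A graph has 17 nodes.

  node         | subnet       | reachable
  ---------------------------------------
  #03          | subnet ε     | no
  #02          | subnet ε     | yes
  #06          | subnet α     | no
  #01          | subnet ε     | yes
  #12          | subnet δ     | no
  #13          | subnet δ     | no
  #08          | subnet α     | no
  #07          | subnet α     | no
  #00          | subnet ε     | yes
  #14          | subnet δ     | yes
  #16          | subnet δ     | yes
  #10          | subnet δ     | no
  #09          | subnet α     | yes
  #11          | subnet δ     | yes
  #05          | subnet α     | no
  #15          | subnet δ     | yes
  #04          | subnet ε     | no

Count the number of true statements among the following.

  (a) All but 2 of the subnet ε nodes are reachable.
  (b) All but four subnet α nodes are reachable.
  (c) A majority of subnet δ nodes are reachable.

(a) subnet ε: |A| = 5, |A ∩ B| = 3; needs |A ∖ B| = 2 — true.
(b) subnet α: |A| = 5, |A ∩ B| = 1; needs |A ∖ B| = 4 — true.
(c) subnet δ: |A| = 7, |A ∩ B| = 4; needs |A ∩ B| > |A ∖ B| — true.

3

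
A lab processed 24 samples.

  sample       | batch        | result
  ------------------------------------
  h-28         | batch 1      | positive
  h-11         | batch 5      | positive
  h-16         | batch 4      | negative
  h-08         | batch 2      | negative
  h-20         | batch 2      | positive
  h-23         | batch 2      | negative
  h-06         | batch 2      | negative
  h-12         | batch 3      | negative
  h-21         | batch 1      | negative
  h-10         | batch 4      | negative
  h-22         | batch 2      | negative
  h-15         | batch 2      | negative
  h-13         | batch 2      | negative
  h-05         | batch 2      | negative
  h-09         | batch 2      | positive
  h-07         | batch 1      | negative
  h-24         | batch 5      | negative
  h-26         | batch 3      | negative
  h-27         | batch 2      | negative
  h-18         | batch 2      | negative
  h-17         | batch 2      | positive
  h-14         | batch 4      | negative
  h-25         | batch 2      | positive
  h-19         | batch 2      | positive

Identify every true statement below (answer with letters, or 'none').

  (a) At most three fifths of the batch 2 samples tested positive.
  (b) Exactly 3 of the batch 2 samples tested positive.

(a)

|A| = 14, |A ∩ B| = 5, |A ∖ B| = 9.
(a) |A ∩ B| / |A| ≤ 3/5: holds.
(b) |A ∩ B| = 3: fails.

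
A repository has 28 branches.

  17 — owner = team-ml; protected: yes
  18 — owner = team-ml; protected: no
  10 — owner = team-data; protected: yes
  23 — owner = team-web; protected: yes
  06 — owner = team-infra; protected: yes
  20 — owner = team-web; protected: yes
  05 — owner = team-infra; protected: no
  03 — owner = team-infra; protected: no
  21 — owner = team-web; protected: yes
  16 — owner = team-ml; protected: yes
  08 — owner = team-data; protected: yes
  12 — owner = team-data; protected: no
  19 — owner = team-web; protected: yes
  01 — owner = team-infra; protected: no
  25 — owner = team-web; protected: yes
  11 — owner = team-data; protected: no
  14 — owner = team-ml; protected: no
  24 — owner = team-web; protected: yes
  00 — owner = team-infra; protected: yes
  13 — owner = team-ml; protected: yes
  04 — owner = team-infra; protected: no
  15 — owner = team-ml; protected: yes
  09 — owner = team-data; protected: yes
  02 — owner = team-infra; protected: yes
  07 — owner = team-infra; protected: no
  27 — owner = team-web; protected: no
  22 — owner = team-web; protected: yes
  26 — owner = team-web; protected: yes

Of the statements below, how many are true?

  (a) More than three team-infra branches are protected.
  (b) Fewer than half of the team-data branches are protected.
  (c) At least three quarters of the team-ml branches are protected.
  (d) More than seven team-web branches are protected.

1

(a) team-infra: |A| = 8, |A ∩ B| = 3; needs |A ∩ B| > 3 — false.
(b) team-data: |A| = 5, |A ∩ B| = 3; needs |A ∩ B| < |A ∖ B| — false.
(c) team-ml: |A| = 6, |A ∩ B| = 4; needs |A ∩ B| / |A| ≥ 3/4 — false.
(d) team-web: |A| = 9, |A ∩ B| = 8; needs |A ∩ B| > 7 — true.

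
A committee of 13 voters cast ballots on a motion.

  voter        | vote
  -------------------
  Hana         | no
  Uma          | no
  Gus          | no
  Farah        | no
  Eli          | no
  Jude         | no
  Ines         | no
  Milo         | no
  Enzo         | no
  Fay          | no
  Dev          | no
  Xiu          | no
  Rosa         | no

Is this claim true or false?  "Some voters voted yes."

False

The determiner here denotes the relation: A ∩ B ≠ ∅ (|A ∩ B| ≥ 1).
A (the restrictor) = {Hana, Uma, Gus, Farah, Eli, Jude, Ines, Milo, Enzo, Fay, Dev, Xiu, Rosa}, |A| = 13.
A ∩ B = {}, so |A ∩ B| = 0.
So the statement is false.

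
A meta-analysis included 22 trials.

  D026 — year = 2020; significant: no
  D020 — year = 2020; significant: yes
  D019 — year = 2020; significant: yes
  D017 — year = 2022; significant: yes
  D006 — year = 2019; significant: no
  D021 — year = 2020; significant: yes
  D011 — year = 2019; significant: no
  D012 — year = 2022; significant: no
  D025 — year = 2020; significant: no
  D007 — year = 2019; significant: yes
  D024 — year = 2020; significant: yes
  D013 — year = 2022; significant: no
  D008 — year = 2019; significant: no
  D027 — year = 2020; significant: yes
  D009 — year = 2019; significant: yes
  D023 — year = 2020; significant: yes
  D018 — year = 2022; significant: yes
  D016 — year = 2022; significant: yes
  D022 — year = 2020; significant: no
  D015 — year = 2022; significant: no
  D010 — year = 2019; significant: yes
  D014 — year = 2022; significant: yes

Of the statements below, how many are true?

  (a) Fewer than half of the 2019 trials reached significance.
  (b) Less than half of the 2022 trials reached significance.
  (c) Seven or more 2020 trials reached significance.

0

(a) 2019: |A| = 6, |A ∩ B| = 3; needs |A ∩ B| < |A ∖ B| — false.
(b) 2022: |A| = 7, |A ∩ B| = 4; needs |A ∩ B| < |A ∖ B| — false.
(c) 2020: |A| = 9, |A ∩ B| = 6; needs |A ∩ B| ≥ 7 — false.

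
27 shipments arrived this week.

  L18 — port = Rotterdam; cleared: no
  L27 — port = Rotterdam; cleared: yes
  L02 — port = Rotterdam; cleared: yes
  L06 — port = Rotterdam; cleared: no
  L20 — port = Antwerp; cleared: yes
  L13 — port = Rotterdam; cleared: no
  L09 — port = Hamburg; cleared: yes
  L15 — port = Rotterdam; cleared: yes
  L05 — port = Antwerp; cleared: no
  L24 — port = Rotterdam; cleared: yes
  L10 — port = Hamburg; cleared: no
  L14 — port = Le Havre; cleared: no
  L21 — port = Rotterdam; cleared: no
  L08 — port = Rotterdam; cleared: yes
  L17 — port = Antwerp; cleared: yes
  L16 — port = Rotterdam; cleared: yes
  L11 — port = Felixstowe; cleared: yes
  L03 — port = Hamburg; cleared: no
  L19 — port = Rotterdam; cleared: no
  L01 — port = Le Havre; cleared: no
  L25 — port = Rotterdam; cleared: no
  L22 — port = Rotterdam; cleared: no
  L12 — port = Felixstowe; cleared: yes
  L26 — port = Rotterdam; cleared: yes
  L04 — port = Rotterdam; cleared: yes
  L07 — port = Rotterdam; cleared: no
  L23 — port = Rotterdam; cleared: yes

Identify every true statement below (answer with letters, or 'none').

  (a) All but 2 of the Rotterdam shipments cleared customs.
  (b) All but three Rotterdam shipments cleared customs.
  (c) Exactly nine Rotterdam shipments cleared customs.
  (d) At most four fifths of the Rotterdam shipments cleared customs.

(c), (d)

|A| = 17, |A ∩ B| = 9, |A ∖ B| = 8.
(a) |A ∖ B| = 2: fails.
(b) |A ∖ B| = 3: fails.
(c) |A ∩ B| = 9: holds.
(d) |A ∩ B| / |A| ≤ 4/5: holds.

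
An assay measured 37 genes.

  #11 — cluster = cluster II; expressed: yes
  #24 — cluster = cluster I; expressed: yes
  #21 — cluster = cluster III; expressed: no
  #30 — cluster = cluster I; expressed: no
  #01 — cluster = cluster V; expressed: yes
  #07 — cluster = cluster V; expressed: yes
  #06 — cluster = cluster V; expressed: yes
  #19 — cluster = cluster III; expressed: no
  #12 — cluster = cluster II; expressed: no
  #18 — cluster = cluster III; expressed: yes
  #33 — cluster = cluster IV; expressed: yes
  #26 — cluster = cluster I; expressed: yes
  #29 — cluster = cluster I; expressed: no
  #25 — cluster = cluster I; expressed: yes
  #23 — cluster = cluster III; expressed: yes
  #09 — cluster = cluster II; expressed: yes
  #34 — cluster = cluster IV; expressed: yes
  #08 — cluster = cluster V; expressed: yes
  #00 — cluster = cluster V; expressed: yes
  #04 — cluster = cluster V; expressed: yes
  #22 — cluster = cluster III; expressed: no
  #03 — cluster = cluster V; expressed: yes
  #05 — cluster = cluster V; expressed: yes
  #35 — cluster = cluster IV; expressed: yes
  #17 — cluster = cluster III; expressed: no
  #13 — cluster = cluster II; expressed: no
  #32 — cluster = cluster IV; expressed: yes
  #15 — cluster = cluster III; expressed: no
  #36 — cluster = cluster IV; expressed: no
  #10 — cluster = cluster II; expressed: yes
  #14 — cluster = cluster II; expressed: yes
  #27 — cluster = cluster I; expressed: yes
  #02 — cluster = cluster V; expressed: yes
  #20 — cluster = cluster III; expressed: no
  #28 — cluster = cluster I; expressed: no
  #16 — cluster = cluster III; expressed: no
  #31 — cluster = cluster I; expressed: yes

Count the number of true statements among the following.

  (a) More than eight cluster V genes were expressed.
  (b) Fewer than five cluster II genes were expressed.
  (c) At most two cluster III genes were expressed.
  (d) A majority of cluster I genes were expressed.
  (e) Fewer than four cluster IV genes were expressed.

(a) cluster V: |A| = 9, |A ∩ B| = 9; needs |A ∩ B| > 8 — true.
(b) cluster II: |A| = 6, |A ∩ B| = 4; needs |A ∩ B| < 5 — true.
(c) cluster III: |A| = 9, |A ∩ B| = 2; needs |A ∩ B| ≤ 2 — true.
(d) cluster I: |A| = 8, |A ∩ B| = 5; needs |A ∩ B| > |A ∖ B| — true.
(e) cluster IV: |A| = 5, |A ∩ B| = 4; needs |A ∩ B| < 4 — false.

4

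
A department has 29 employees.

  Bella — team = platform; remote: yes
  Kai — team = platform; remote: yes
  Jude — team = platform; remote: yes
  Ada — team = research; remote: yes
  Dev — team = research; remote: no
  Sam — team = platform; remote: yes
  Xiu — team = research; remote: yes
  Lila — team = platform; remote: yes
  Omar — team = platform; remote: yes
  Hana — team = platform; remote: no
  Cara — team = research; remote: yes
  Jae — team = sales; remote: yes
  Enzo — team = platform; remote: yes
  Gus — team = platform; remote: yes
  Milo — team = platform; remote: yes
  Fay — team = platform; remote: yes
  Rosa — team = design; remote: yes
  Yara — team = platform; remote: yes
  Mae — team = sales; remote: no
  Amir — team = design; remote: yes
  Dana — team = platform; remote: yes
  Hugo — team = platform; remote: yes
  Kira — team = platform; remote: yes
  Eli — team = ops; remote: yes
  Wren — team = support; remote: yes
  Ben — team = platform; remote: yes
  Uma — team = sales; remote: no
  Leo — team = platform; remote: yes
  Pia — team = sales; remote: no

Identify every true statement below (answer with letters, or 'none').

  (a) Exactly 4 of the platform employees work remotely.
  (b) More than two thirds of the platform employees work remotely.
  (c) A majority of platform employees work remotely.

(b), (c)

|A| = 17, |A ∩ B| = 16, |A ∖ B| = 1.
(a) |A ∩ B| = 4: fails.
(b) |A ∩ B| / |A| > 2/3: holds.
(c) |A ∩ B| > |A ∖ B|: holds.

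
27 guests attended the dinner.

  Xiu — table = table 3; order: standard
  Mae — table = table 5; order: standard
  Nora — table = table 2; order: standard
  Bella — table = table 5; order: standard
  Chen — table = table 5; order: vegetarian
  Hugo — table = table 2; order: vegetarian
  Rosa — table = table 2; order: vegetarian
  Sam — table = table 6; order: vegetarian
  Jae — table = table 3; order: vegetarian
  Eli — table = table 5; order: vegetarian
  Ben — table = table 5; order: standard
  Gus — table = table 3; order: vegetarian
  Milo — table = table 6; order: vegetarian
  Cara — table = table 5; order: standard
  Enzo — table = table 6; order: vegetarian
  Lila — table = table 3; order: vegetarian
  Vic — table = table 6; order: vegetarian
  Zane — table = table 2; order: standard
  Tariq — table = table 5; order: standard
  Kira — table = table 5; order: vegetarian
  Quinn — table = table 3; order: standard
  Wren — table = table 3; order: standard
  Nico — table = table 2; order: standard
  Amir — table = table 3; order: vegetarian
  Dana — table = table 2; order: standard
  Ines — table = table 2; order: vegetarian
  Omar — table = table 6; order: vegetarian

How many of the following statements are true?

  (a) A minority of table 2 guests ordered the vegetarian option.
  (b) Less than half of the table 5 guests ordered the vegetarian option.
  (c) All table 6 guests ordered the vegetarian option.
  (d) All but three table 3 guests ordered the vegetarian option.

(a) table 2: |A| = 7, |A ∩ B| = 3; needs |A ∩ B| < |A ∖ B| — true.
(b) table 5: |A| = 8, |A ∩ B| = 3; needs |A ∩ B| < |A ∖ B| — true.
(c) table 6: |A| = 5, |A ∩ B| = 5; needs A ⊆ B, i.e. every element of A is in B (|A ∖ B| = 0) — true.
(d) table 3: |A| = 7, |A ∩ B| = 4; needs |A ∖ B| = 3 — true.

4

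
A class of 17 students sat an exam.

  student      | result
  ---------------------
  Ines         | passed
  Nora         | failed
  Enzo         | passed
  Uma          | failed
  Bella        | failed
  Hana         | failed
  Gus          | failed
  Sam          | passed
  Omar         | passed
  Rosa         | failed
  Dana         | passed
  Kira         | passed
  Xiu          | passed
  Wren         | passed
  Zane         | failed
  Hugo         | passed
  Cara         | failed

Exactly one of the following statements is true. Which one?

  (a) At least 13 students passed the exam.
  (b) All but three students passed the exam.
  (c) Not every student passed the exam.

(c)

|A| = 17, |A ∩ B| = 9, |A ∖ B| = 8.
(a) requires |A ∩ B| ≥ 13: false.
(b) requires |A ∖ B| = 3: false.
(c) requires A ⊄ B (|A ∖ B| ≥ 1): true.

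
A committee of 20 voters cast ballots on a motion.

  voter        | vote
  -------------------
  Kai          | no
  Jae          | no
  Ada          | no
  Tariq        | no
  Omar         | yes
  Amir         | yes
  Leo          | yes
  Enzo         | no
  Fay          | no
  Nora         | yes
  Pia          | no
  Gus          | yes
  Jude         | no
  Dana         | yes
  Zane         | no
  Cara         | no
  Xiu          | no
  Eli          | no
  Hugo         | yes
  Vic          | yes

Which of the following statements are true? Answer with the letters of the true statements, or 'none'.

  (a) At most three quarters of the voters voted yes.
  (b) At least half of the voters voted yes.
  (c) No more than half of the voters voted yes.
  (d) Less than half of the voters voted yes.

(a), (c), (d)

|A| = 20, |A ∩ B| = 8, |A ∖ B| = 12.
(a) |A ∩ B| / |A| ≤ 3/4: holds.
(b) |A ∩ B| ≥ |A ∖ B|: fails.
(c) |A ∩ B| ≤ |A ∖ B|: holds.
(d) |A ∩ B| < |A ∖ B|: holds.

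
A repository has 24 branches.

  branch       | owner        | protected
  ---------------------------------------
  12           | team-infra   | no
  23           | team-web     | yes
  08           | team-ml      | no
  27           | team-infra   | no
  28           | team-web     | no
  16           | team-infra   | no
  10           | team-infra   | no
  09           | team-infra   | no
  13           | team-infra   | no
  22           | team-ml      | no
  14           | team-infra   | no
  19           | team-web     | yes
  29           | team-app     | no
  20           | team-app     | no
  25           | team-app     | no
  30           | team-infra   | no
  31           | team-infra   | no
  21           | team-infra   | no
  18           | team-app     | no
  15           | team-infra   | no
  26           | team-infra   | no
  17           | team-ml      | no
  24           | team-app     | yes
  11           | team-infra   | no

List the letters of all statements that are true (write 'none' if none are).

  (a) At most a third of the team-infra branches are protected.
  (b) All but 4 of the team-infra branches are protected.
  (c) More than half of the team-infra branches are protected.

(a)

|A| = 13, |A ∩ B| = 0, |A ∖ B| = 13.
(a) |A ∩ B| / |A| ≤ 1/3: holds.
(b) |A ∖ B| = 4: fails.
(c) |A ∩ B| > |A ∖ B|: fails.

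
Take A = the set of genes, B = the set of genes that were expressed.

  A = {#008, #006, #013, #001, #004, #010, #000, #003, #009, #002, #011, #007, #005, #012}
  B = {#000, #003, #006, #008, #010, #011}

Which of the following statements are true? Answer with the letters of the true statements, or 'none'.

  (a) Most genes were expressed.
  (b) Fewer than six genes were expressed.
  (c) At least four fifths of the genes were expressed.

|A| = 14, |A ∩ B| = 6, |A ∖ B| = 8.
(a) |A ∩ B| > |A ∖ B|: fails.
(b) |A ∩ B| < 6: fails.
(c) |A ∩ B| / |A| ≥ 4/5: fails.

none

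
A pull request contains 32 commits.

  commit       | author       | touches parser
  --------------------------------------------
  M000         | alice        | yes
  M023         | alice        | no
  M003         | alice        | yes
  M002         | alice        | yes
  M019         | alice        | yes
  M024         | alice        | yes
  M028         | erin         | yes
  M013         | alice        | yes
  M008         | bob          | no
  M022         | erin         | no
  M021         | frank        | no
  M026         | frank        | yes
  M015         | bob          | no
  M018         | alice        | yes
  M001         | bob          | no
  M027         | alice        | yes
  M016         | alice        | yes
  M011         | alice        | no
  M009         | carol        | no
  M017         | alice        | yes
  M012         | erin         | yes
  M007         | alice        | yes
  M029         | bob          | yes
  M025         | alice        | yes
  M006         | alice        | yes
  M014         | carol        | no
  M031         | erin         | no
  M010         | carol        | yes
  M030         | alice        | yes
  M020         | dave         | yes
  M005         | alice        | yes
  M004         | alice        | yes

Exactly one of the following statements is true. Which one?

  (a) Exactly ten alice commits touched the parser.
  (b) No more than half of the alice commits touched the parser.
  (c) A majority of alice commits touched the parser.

|A| = 18, |A ∩ B| = 16, |A ∖ B| = 2.
(a) requires |A ∩ B| = 10: false.
(b) requires |A ∩ B| ≤ |A ∖ B|: false.
(c) requires |A ∩ B| > |A ∖ B|: true.

(c)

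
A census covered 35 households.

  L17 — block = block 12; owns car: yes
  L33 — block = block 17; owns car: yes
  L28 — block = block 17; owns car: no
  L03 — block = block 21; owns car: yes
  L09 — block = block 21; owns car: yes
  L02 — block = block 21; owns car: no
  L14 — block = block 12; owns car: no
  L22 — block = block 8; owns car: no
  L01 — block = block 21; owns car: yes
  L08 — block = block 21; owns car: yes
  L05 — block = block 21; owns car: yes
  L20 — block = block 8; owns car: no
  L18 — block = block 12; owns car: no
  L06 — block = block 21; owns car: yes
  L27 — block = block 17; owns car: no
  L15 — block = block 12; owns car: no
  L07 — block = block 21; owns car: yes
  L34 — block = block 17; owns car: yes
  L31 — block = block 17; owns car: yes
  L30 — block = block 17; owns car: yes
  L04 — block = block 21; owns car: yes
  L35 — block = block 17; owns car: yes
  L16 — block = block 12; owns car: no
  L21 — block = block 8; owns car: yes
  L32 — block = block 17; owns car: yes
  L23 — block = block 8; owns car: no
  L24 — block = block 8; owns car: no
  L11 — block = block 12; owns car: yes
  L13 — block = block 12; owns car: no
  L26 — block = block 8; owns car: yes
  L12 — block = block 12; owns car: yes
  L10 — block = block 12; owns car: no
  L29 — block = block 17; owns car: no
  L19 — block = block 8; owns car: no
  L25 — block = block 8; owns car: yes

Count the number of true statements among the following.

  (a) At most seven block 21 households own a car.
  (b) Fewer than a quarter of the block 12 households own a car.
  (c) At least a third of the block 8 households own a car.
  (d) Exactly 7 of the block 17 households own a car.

(a) block 21: |A| = 9, |A ∩ B| = 8; needs |A ∩ B| ≤ 7 — false.
(b) block 12: |A| = 9, |A ∩ B| = 3; needs |A ∩ B| / |A| < 1/4 — false.
(c) block 8: |A| = 8, |A ∩ B| = 3; needs |A ∩ B| / |A| ≥ 1/3 — true.
(d) block 17: |A| = 9, |A ∩ B| = 6; needs |A ∩ B| = 7 — false.

1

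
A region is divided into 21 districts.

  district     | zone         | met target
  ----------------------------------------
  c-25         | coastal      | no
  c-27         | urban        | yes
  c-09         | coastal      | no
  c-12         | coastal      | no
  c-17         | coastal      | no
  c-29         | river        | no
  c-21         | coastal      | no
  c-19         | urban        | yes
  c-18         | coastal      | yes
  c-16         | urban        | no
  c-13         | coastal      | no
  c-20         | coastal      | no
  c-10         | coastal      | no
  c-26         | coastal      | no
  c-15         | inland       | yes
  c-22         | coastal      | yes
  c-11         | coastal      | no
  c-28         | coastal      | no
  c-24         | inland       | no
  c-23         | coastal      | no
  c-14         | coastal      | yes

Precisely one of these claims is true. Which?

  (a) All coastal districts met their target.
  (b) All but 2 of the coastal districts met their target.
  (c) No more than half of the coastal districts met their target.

|A| = 15, |A ∩ B| = 3, |A ∖ B| = 12.
(a) requires A ⊆ B, i.e. every element of A is in B (|A ∖ B| = 0): false.
(b) requires |A ∖ B| = 2: false.
(c) requires |A ∩ B| ≤ |A ∖ B|: true.

(c)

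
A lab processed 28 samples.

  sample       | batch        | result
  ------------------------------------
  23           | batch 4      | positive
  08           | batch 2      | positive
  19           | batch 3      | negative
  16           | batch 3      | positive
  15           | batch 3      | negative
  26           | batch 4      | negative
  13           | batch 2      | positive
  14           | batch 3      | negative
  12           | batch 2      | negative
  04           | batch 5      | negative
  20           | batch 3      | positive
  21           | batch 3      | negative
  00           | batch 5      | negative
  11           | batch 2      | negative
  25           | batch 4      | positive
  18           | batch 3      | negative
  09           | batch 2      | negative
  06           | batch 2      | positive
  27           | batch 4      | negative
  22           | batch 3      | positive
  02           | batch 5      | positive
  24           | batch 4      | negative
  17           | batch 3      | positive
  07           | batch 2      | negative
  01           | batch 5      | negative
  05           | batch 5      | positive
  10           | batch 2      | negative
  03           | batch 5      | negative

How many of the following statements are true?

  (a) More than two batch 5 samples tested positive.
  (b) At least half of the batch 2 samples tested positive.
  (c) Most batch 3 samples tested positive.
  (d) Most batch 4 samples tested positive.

(a) batch 5: |A| = 6, |A ∩ B| = 2; needs |A ∩ B| > 2 — false.
(b) batch 2: |A| = 8, |A ∩ B| = 3; needs |A ∩ B| ≥ |A ∖ B| — false.
(c) batch 3: |A| = 9, |A ∩ B| = 4; needs |A ∩ B| > |A ∖ B| — false.
(d) batch 4: |A| = 5, |A ∩ B| = 2; needs |A ∩ B| > |A ∖ B| — false.

0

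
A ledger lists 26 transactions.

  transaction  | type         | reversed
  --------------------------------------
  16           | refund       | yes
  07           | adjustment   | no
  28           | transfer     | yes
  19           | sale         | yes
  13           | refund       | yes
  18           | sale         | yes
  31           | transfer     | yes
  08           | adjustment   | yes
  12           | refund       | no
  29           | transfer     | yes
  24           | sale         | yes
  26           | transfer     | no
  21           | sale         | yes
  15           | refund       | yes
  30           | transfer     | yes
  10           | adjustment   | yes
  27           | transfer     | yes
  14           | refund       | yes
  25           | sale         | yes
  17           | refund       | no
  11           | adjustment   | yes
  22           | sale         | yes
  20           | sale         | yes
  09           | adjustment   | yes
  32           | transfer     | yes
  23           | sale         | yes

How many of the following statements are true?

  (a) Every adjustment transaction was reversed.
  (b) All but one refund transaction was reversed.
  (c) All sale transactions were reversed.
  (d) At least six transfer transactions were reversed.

(a) adjustment: |A| = 5, |A ∩ B| = 4; needs A ⊆ B, i.e. every element of A is in B (|A ∖ B| = 0) — false.
(b) refund: |A| = 6, |A ∩ B| = 4; needs |A ∖ B| = 1 — false.
(c) sale: |A| = 8, |A ∩ B| = 8; needs A ⊆ B, i.e. every element of A is in B (|A ∖ B| = 0) — true.
(d) transfer: |A| = 7, |A ∩ B| = 6; needs |A ∩ B| ≥ 6 — true.

2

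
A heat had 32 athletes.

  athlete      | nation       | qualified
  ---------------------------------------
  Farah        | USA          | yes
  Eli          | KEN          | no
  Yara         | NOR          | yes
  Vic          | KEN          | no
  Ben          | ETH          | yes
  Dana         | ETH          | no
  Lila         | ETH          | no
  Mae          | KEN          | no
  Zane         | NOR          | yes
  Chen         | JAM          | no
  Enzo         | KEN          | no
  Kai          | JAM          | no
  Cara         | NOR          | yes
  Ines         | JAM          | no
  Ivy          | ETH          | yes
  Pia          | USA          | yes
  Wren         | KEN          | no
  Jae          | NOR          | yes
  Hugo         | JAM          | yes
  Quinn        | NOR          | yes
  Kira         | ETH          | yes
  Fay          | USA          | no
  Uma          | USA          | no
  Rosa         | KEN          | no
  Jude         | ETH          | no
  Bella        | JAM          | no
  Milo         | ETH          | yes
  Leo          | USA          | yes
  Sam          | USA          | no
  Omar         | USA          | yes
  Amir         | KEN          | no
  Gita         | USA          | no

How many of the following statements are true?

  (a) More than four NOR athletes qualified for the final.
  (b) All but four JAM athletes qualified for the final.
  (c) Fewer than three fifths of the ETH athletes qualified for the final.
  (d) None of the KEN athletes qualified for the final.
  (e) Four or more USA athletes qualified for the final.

5

(a) NOR: |A| = 5, |A ∩ B| = 5; needs |A ∩ B| > 4 — true.
(b) JAM: |A| = 5, |A ∩ B| = 1; needs |A ∖ B| = 4 — true.
(c) ETH: |A| = 7, |A ∩ B| = 4; needs |A ∩ B| / |A| < 3/5 — true.
(d) KEN: |A| = 7, |A ∩ B| = 0; needs A ∩ B = ∅ (|A ∩ B| = 0) — true.
(e) USA: |A| = 8, |A ∩ B| = 4; needs |A ∩ B| ≥ 4 — true.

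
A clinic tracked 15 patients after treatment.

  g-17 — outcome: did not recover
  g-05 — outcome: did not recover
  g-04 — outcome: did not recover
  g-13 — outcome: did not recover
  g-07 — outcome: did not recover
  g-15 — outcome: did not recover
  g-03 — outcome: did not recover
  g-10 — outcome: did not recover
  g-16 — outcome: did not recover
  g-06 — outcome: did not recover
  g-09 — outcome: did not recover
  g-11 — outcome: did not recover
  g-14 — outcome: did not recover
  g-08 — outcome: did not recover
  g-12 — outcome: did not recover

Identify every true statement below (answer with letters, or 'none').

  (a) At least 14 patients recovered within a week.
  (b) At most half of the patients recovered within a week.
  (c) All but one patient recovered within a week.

(b)

|A| = 15, |A ∩ B| = 0, |A ∖ B| = 15.
(a) |A ∩ B| ≥ 14: fails.
(b) |A ∩ B| ≤ |A ∖ B|: holds.
(c) |A ∖ B| = 1: fails.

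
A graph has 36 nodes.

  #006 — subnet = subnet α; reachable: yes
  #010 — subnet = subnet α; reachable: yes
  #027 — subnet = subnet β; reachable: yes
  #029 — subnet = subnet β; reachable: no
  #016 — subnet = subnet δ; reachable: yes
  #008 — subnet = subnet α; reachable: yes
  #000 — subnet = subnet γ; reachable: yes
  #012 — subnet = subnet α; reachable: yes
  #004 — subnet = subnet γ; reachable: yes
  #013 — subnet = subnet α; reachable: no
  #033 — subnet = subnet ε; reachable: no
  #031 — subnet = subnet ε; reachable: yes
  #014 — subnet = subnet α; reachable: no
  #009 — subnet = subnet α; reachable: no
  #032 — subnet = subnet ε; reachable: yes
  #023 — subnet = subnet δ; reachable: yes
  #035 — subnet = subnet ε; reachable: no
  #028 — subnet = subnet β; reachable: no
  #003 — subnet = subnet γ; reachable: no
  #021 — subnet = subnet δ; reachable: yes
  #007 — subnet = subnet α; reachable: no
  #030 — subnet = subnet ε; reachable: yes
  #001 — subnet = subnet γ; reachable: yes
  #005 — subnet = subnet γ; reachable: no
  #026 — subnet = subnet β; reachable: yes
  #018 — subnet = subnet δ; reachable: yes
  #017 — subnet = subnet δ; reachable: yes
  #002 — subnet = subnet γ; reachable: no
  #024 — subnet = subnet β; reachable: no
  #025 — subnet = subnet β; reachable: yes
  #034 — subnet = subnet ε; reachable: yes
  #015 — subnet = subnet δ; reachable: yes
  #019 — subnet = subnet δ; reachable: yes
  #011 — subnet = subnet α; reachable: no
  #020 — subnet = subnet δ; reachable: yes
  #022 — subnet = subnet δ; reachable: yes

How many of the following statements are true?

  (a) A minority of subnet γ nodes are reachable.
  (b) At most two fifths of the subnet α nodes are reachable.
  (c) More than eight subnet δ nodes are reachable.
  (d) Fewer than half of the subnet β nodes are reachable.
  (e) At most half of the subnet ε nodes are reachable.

1

(a) subnet γ: |A| = 6, |A ∩ B| = 3; needs |A ∩ B| < |A ∖ B| — false.
(b) subnet α: |A| = 9, |A ∩ B| = 4; needs |A ∩ B| / |A| ≤ 2/5 — false.
(c) subnet δ: |A| = 9, |A ∩ B| = 9; needs |A ∩ B| > 8 — true.
(d) subnet β: |A| = 6, |A ∩ B| = 3; needs |A ∩ B| < |A ∖ B| — false.
(e) subnet ε: |A| = 6, |A ∩ B| = 4; needs |A ∩ B| ≤ |A ∖ B| — false.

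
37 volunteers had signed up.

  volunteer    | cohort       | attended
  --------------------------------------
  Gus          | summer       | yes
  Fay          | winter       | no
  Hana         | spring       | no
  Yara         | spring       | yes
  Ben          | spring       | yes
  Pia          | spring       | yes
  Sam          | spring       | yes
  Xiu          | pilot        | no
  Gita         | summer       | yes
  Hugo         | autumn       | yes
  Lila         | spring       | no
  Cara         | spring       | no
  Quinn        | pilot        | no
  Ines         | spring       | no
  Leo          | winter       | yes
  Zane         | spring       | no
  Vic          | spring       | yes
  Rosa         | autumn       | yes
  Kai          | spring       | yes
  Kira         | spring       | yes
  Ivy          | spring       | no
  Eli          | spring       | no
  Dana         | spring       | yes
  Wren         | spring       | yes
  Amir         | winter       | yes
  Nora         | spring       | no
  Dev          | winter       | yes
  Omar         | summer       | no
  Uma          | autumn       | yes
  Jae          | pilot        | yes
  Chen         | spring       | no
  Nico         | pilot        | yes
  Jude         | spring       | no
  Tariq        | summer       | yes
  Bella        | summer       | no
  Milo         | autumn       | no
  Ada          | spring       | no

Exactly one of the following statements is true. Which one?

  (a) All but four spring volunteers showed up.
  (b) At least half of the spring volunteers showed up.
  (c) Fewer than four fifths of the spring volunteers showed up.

(c)

|A| = 20, |A ∩ B| = 9, |A ∖ B| = 11.
(a) requires |A ∖ B| = 4: false.
(b) requires |A ∩ B| ≥ |A ∖ B|: false.
(c) requires |A ∩ B| / |A| < 4/5: true.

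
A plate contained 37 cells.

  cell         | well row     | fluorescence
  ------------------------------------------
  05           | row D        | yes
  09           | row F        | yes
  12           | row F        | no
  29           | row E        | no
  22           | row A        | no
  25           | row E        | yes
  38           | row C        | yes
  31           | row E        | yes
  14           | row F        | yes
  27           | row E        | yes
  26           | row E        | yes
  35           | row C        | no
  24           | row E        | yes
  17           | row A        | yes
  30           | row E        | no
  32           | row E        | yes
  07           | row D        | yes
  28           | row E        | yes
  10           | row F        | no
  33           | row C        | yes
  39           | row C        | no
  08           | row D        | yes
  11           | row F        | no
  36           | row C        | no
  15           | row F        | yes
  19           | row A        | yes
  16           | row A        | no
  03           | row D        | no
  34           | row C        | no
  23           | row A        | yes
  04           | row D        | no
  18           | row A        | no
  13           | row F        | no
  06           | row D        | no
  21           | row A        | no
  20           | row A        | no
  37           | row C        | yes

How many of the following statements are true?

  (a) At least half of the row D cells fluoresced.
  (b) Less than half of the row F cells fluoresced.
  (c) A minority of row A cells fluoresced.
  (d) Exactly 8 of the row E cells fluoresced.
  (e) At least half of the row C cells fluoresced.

3

(a) row D: |A| = 6, |A ∩ B| = 3; needs |A ∩ B| ≥ |A ∖ B| — true.
(b) row F: |A| = 7, |A ∩ B| = 3; needs |A ∩ B| < |A ∖ B| — true.
(c) row A: |A| = 8, |A ∩ B| = 3; needs |A ∩ B| < |A ∖ B| — true.
(d) row E: |A| = 9, |A ∩ B| = 7; needs |A ∩ B| = 8 — false.
(e) row C: |A| = 7, |A ∩ B| = 3; needs |A ∩ B| ≥ |A ∖ B| — false.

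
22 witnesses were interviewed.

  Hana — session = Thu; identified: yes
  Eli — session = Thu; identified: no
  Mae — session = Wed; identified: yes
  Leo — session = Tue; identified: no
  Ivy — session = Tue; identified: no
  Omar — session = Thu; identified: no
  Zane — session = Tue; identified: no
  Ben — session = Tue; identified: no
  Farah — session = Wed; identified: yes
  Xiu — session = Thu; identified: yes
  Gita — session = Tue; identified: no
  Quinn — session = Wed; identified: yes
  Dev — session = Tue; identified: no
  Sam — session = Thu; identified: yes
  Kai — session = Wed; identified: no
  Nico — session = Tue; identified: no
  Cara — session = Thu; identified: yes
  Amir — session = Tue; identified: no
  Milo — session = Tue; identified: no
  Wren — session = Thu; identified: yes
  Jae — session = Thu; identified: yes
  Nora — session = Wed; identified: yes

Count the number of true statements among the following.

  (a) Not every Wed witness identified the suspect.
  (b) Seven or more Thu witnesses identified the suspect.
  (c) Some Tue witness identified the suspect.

(a) Wed: |A| = 5, |A ∩ B| = 4; needs A ⊄ B (|A ∖ B| ≥ 1) — true.
(b) Thu: |A| = 8, |A ∩ B| = 6; needs |A ∩ B| ≥ 7 — false.
(c) Tue: |A| = 9, |A ∩ B| = 0; needs A ∩ B ≠ ∅ (|A ∩ B| ≥ 1) — false.

1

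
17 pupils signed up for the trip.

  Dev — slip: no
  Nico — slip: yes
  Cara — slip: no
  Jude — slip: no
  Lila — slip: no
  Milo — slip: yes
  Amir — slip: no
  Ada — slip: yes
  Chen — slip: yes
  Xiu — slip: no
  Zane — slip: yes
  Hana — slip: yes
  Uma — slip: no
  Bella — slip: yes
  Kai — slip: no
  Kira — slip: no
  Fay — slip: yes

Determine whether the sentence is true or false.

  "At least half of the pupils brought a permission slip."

Truth condition: |A ∩ B| ≥ |A ∖ B|.
|A| = 17, |A ∩ B| = 8, |A ∖ B| = 9.
8 < 9, so the statement is false.

False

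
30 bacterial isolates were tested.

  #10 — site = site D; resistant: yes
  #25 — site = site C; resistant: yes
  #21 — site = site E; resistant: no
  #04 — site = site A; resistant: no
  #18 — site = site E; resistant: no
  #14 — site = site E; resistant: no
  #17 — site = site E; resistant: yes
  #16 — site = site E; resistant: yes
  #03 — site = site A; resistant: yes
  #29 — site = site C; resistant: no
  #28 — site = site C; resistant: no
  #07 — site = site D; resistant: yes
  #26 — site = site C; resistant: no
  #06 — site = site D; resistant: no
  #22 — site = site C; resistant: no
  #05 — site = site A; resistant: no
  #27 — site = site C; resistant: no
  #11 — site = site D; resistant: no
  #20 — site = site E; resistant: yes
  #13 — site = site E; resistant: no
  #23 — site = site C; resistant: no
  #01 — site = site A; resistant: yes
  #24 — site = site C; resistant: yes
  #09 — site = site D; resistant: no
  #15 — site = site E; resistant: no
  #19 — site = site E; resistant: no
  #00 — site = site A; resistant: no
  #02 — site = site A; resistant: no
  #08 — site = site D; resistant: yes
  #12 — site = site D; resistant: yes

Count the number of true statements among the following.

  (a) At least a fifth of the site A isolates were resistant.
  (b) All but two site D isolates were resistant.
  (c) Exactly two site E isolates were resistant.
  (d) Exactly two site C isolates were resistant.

(a) site A: |A| = 6, |A ∩ B| = 2; needs |A ∩ B| / |A| ≥ 1/5 — true.
(b) site D: |A| = 7, |A ∩ B| = 4; needs |A ∖ B| = 2 — false.
(c) site E: |A| = 9, |A ∩ B| = 3; needs |A ∩ B| = 2 — false.
(d) site C: |A| = 8, |A ∩ B| = 2; needs |A ∩ B| = 2 — true.

2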